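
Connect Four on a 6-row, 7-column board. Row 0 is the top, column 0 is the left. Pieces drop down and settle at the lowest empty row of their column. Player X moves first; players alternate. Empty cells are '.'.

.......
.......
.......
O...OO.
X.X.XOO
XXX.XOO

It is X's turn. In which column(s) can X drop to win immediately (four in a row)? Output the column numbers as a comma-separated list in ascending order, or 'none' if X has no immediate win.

Answer: 3

Derivation:
col 0: drop X → no win
col 1: drop X → no win
col 2: drop X → no win
col 3: drop X → WIN!
col 4: drop X → no win
col 5: drop X → no win
col 6: drop X → no win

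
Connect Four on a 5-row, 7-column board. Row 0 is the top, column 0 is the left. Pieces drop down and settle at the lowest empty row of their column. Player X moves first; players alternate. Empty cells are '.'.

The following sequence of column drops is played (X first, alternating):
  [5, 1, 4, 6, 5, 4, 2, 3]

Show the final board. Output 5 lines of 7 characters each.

Answer: .......
.......
.......
....OX.
.OXOXXO

Derivation:
Move 1: X drops in col 5, lands at row 4
Move 2: O drops in col 1, lands at row 4
Move 3: X drops in col 4, lands at row 4
Move 4: O drops in col 6, lands at row 4
Move 5: X drops in col 5, lands at row 3
Move 6: O drops in col 4, lands at row 3
Move 7: X drops in col 2, lands at row 4
Move 8: O drops in col 3, lands at row 4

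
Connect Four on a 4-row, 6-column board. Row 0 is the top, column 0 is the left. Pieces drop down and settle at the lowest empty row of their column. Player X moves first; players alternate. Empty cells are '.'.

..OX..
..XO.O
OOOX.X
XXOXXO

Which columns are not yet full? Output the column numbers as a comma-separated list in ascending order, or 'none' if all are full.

Answer: 0,1,4,5

Derivation:
col 0: top cell = '.' → open
col 1: top cell = '.' → open
col 2: top cell = 'O' → FULL
col 3: top cell = 'X' → FULL
col 4: top cell = '.' → open
col 5: top cell = '.' → open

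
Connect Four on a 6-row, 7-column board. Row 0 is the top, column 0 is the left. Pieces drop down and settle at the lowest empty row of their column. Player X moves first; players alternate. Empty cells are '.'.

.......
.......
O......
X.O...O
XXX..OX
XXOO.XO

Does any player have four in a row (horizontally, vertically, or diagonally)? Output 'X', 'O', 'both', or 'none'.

none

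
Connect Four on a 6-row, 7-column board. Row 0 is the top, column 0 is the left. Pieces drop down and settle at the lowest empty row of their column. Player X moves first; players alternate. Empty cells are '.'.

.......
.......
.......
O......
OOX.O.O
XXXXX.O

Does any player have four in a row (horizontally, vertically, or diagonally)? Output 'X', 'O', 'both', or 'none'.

X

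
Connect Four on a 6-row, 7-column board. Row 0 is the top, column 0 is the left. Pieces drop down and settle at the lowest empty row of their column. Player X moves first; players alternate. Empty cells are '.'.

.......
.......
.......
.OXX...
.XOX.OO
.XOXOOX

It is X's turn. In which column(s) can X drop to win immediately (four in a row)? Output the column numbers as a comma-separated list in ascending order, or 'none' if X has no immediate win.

col 0: drop X → no win
col 1: drop X → no win
col 2: drop X → no win
col 3: drop X → WIN!
col 4: drop X → no win
col 5: drop X → no win
col 6: drop X → no win

Answer: 3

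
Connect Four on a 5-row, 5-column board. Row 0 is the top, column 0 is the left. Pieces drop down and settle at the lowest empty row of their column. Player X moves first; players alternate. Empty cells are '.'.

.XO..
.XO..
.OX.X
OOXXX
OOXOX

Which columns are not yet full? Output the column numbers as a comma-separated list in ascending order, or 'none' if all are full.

col 0: top cell = '.' → open
col 1: top cell = 'X' → FULL
col 2: top cell = 'O' → FULL
col 3: top cell = '.' → open
col 4: top cell = '.' → open

Answer: 0,3,4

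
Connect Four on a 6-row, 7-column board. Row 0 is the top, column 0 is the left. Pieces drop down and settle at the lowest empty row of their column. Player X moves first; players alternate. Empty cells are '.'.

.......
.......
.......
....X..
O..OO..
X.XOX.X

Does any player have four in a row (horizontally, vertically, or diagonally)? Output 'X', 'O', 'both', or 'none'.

none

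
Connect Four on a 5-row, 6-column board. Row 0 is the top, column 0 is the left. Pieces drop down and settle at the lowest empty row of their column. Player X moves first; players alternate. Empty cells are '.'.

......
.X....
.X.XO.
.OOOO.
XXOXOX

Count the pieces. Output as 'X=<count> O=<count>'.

X=7 O=7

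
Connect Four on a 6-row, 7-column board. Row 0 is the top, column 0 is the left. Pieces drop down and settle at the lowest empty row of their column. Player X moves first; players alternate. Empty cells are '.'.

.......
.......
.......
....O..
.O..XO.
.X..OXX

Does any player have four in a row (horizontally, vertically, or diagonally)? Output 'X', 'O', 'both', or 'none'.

none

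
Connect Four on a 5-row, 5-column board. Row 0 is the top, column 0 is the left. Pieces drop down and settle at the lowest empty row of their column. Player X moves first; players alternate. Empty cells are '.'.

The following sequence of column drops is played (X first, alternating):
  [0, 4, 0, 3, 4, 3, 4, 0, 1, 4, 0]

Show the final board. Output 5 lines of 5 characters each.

Answer: .....
X...O
O...X
X..OX
XX.OO

Derivation:
Move 1: X drops in col 0, lands at row 4
Move 2: O drops in col 4, lands at row 4
Move 3: X drops in col 0, lands at row 3
Move 4: O drops in col 3, lands at row 4
Move 5: X drops in col 4, lands at row 3
Move 6: O drops in col 3, lands at row 3
Move 7: X drops in col 4, lands at row 2
Move 8: O drops in col 0, lands at row 2
Move 9: X drops in col 1, lands at row 4
Move 10: O drops in col 4, lands at row 1
Move 11: X drops in col 0, lands at row 1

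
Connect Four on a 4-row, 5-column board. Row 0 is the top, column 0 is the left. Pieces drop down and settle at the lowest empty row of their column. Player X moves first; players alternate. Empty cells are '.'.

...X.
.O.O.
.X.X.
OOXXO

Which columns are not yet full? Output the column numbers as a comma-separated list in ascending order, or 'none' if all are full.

Answer: 0,1,2,4

Derivation:
col 0: top cell = '.' → open
col 1: top cell = '.' → open
col 2: top cell = '.' → open
col 3: top cell = 'X' → FULL
col 4: top cell = '.' → open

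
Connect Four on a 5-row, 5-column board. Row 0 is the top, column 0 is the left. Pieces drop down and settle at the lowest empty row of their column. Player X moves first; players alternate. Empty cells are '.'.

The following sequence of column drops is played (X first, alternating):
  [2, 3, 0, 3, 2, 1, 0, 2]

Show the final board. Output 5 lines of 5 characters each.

Answer: .....
.....
..O..
X.XO.
XOXO.

Derivation:
Move 1: X drops in col 2, lands at row 4
Move 2: O drops in col 3, lands at row 4
Move 3: X drops in col 0, lands at row 4
Move 4: O drops in col 3, lands at row 3
Move 5: X drops in col 2, lands at row 3
Move 6: O drops in col 1, lands at row 4
Move 7: X drops in col 0, lands at row 3
Move 8: O drops in col 2, lands at row 2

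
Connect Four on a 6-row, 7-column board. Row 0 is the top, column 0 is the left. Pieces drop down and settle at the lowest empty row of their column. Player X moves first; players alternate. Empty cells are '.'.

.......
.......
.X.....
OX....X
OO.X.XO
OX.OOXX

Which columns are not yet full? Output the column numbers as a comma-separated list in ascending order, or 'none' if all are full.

col 0: top cell = '.' → open
col 1: top cell = '.' → open
col 2: top cell = '.' → open
col 3: top cell = '.' → open
col 4: top cell = '.' → open
col 5: top cell = '.' → open
col 6: top cell = '.' → open

Answer: 0,1,2,3,4,5,6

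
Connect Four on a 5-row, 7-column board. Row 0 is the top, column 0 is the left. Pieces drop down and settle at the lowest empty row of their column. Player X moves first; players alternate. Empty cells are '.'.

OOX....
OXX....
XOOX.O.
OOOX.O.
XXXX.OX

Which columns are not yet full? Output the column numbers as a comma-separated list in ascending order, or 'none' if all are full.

Answer: 3,4,5,6

Derivation:
col 0: top cell = 'O' → FULL
col 1: top cell = 'O' → FULL
col 2: top cell = 'X' → FULL
col 3: top cell = '.' → open
col 4: top cell = '.' → open
col 5: top cell = '.' → open
col 6: top cell = '.' → open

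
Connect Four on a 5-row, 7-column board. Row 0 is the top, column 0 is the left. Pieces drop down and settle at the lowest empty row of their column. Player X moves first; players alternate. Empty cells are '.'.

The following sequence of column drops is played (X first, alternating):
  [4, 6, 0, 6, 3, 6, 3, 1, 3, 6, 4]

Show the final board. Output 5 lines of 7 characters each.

Move 1: X drops in col 4, lands at row 4
Move 2: O drops in col 6, lands at row 4
Move 3: X drops in col 0, lands at row 4
Move 4: O drops in col 6, lands at row 3
Move 5: X drops in col 3, lands at row 4
Move 6: O drops in col 6, lands at row 2
Move 7: X drops in col 3, lands at row 3
Move 8: O drops in col 1, lands at row 4
Move 9: X drops in col 3, lands at row 2
Move 10: O drops in col 6, lands at row 1
Move 11: X drops in col 4, lands at row 3

Answer: .......
......O
...X..O
...XX.O
XO.XX.O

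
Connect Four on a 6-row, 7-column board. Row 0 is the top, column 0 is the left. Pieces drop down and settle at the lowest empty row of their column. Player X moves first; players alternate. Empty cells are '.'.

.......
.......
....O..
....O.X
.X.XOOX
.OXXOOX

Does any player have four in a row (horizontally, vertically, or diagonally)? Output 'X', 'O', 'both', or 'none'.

O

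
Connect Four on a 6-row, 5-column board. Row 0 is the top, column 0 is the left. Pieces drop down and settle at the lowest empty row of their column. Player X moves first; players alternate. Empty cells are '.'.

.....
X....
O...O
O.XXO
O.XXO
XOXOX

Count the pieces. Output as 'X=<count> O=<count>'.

X=8 O=8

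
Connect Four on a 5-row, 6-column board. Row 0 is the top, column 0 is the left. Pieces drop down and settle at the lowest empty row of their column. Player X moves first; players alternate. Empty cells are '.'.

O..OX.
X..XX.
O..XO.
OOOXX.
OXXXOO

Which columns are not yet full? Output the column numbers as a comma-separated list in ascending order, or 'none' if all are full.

col 0: top cell = 'O' → FULL
col 1: top cell = '.' → open
col 2: top cell = '.' → open
col 3: top cell = 'O' → FULL
col 4: top cell = 'X' → FULL
col 5: top cell = '.' → open

Answer: 1,2,5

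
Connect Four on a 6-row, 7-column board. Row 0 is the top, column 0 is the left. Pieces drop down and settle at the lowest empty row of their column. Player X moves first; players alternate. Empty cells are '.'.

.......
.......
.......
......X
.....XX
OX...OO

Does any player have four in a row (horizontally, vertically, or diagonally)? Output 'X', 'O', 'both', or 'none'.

none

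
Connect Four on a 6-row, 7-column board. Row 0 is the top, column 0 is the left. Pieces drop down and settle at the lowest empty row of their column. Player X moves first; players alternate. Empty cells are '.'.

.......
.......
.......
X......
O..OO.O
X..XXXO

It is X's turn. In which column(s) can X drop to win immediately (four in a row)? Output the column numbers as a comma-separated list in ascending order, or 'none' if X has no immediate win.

col 0: drop X → no win
col 1: drop X → no win
col 2: drop X → WIN!
col 3: drop X → no win
col 4: drop X → no win
col 5: drop X → no win
col 6: drop X → no win

Answer: 2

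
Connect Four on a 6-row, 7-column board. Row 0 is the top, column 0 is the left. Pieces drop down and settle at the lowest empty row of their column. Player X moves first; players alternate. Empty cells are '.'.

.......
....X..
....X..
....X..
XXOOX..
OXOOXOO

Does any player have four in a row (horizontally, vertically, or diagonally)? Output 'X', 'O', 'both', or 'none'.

X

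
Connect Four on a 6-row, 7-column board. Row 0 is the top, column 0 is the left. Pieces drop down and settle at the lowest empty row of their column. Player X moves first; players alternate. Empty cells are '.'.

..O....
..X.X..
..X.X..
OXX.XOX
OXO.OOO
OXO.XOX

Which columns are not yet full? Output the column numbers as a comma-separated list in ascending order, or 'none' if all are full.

col 0: top cell = '.' → open
col 1: top cell = '.' → open
col 2: top cell = 'O' → FULL
col 3: top cell = '.' → open
col 4: top cell = '.' → open
col 5: top cell = '.' → open
col 6: top cell = '.' → open

Answer: 0,1,3,4,5,6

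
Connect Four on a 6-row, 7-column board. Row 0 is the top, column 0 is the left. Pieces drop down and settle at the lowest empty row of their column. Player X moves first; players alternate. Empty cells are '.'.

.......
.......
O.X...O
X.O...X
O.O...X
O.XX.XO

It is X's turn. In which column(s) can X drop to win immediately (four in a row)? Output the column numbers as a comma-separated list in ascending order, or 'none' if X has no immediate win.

col 0: drop X → no win
col 1: drop X → no win
col 2: drop X → no win
col 3: drop X → no win
col 4: drop X → WIN!
col 5: drop X → no win
col 6: drop X → no win

Answer: 4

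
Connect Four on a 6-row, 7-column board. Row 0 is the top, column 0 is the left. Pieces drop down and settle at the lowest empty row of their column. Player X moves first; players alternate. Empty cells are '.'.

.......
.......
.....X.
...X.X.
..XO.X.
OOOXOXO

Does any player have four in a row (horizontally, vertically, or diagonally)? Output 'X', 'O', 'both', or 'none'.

X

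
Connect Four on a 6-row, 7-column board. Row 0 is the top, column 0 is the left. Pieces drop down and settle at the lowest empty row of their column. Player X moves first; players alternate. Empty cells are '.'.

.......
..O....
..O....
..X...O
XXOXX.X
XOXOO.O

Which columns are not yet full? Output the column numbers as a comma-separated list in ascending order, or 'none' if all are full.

Answer: 0,1,2,3,4,5,6

Derivation:
col 0: top cell = '.' → open
col 1: top cell = '.' → open
col 2: top cell = '.' → open
col 3: top cell = '.' → open
col 4: top cell = '.' → open
col 5: top cell = '.' → open
col 6: top cell = '.' → open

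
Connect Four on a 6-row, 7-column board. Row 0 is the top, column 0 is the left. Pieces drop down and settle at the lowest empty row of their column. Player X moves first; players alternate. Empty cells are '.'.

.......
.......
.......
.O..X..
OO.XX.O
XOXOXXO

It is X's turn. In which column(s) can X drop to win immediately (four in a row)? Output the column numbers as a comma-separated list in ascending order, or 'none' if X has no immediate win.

Answer: 4

Derivation:
col 0: drop X → no win
col 1: drop X → no win
col 2: drop X → no win
col 3: drop X → no win
col 4: drop X → WIN!
col 5: drop X → no win
col 6: drop X → no win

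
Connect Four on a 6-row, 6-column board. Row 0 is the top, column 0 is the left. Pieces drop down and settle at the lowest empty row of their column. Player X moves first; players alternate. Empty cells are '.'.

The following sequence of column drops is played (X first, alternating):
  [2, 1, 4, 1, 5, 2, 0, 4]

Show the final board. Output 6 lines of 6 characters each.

Answer: ......
......
......
......
.OO.O.
XOX.XX

Derivation:
Move 1: X drops in col 2, lands at row 5
Move 2: O drops in col 1, lands at row 5
Move 3: X drops in col 4, lands at row 5
Move 4: O drops in col 1, lands at row 4
Move 5: X drops in col 5, lands at row 5
Move 6: O drops in col 2, lands at row 4
Move 7: X drops in col 0, lands at row 5
Move 8: O drops in col 4, lands at row 4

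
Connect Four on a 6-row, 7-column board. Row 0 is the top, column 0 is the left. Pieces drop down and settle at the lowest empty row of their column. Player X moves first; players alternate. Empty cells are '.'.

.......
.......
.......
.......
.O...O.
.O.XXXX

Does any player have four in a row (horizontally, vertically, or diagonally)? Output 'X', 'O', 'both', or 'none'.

X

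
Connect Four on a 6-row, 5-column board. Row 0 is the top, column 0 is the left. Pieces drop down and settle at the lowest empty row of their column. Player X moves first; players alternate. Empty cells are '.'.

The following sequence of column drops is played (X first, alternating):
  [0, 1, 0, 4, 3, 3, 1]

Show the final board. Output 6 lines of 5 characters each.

Move 1: X drops in col 0, lands at row 5
Move 2: O drops in col 1, lands at row 5
Move 3: X drops in col 0, lands at row 4
Move 4: O drops in col 4, lands at row 5
Move 5: X drops in col 3, lands at row 5
Move 6: O drops in col 3, lands at row 4
Move 7: X drops in col 1, lands at row 4

Answer: .....
.....
.....
.....
XX.O.
XO.XO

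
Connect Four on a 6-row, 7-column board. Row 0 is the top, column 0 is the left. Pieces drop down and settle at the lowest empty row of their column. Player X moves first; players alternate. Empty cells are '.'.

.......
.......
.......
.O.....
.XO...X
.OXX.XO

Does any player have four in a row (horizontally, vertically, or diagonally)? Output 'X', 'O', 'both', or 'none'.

none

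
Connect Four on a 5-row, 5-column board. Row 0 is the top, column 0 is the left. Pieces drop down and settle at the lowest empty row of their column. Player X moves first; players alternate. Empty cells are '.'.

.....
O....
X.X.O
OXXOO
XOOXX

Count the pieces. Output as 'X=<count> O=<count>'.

X=7 O=7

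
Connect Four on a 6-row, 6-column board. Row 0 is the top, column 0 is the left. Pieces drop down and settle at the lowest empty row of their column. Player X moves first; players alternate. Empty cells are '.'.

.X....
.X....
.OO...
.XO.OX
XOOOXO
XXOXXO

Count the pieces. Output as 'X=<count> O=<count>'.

X=10 O=10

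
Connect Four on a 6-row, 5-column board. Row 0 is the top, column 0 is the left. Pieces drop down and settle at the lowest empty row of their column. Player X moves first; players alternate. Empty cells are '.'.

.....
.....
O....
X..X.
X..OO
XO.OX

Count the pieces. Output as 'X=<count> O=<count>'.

X=5 O=5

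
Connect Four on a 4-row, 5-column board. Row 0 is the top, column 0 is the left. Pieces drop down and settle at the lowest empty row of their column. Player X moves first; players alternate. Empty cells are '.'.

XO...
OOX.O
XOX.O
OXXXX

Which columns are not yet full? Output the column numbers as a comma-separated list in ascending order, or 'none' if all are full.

Answer: 2,3,4

Derivation:
col 0: top cell = 'X' → FULL
col 1: top cell = 'O' → FULL
col 2: top cell = '.' → open
col 3: top cell = '.' → open
col 4: top cell = '.' → open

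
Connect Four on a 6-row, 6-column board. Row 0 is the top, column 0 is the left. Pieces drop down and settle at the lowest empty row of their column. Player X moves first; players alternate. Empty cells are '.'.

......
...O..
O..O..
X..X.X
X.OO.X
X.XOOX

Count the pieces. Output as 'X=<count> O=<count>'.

X=8 O=7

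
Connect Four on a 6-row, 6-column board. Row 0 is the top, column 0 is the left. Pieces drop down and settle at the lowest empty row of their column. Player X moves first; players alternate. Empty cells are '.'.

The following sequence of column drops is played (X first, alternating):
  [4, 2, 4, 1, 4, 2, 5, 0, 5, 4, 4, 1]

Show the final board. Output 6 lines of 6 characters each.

Answer: ......
....X.
....O.
....X.
.OO.XX
OOO.XX

Derivation:
Move 1: X drops in col 4, lands at row 5
Move 2: O drops in col 2, lands at row 5
Move 3: X drops in col 4, lands at row 4
Move 4: O drops in col 1, lands at row 5
Move 5: X drops in col 4, lands at row 3
Move 6: O drops in col 2, lands at row 4
Move 7: X drops in col 5, lands at row 5
Move 8: O drops in col 0, lands at row 5
Move 9: X drops in col 5, lands at row 4
Move 10: O drops in col 4, lands at row 2
Move 11: X drops in col 4, lands at row 1
Move 12: O drops in col 1, lands at row 4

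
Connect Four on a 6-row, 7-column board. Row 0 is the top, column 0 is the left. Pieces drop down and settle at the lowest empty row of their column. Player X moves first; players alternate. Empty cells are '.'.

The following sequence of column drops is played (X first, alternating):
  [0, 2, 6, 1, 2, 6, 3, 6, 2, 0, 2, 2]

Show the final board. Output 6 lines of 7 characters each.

Move 1: X drops in col 0, lands at row 5
Move 2: O drops in col 2, lands at row 5
Move 3: X drops in col 6, lands at row 5
Move 4: O drops in col 1, lands at row 5
Move 5: X drops in col 2, lands at row 4
Move 6: O drops in col 6, lands at row 4
Move 7: X drops in col 3, lands at row 5
Move 8: O drops in col 6, lands at row 3
Move 9: X drops in col 2, lands at row 3
Move 10: O drops in col 0, lands at row 4
Move 11: X drops in col 2, lands at row 2
Move 12: O drops in col 2, lands at row 1

Answer: .......
..O....
..X....
..X...O
O.X...O
XOOX..X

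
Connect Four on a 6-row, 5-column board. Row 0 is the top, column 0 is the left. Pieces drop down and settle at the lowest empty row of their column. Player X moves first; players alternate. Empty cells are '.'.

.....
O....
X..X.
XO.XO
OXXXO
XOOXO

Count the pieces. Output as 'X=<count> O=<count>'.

X=9 O=8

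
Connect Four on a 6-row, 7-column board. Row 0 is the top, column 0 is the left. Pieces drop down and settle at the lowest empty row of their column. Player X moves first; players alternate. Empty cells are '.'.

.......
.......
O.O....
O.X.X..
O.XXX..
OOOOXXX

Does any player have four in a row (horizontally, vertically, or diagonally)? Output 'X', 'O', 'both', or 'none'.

O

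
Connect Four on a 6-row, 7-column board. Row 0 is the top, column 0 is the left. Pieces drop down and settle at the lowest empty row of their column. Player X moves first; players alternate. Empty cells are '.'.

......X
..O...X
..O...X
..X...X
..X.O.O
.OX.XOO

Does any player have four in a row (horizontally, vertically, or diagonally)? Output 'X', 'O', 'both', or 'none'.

X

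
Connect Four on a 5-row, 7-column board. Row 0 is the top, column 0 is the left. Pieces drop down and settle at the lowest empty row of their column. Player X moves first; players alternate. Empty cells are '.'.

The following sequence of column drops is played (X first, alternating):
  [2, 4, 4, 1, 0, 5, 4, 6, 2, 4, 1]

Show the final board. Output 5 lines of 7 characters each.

Move 1: X drops in col 2, lands at row 4
Move 2: O drops in col 4, lands at row 4
Move 3: X drops in col 4, lands at row 3
Move 4: O drops in col 1, lands at row 4
Move 5: X drops in col 0, lands at row 4
Move 6: O drops in col 5, lands at row 4
Move 7: X drops in col 4, lands at row 2
Move 8: O drops in col 6, lands at row 4
Move 9: X drops in col 2, lands at row 3
Move 10: O drops in col 4, lands at row 1
Move 11: X drops in col 1, lands at row 3

Answer: .......
....O..
....X..
.XX.X..
XOX.OOO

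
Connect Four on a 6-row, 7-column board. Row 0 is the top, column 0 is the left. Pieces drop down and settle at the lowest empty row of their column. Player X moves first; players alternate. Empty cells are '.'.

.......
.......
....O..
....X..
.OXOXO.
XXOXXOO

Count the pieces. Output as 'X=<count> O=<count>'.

X=7 O=7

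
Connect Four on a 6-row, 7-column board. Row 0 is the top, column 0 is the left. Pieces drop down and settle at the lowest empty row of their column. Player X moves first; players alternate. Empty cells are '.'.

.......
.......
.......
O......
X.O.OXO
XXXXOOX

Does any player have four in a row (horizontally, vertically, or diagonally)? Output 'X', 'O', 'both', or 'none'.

X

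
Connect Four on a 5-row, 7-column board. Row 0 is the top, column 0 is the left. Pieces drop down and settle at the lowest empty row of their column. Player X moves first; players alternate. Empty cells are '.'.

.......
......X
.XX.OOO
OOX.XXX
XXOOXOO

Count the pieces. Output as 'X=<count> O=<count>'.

X=10 O=9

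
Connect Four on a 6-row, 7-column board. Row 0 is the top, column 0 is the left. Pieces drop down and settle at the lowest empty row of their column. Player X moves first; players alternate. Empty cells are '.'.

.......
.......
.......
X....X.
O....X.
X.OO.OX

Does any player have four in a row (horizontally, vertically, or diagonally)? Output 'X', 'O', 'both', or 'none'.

none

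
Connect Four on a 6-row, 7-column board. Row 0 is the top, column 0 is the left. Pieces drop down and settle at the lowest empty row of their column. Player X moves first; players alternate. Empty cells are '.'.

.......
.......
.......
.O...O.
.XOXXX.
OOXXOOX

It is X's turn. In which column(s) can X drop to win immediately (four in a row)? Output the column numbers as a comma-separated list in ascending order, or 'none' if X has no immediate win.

col 0: drop X → no win
col 1: drop X → no win
col 2: drop X → no win
col 3: drop X → no win
col 4: drop X → no win
col 5: drop X → no win
col 6: drop X → WIN!

Answer: 6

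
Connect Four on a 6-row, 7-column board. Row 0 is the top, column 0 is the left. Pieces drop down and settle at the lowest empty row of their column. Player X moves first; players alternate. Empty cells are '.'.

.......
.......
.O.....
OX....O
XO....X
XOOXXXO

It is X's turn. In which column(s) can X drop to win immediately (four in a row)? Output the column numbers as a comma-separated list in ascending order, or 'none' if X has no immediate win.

col 0: drop X → no win
col 1: drop X → no win
col 2: drop X → no win
col 3: drop X → no win
col 4: drop X → no win
col 5: drop X → no win
col 6: drop X → no win

Answer: none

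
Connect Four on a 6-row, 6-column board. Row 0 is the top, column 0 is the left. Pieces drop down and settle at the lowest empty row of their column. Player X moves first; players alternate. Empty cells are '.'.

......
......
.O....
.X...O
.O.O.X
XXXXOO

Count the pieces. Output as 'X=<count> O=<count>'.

X=6 O=6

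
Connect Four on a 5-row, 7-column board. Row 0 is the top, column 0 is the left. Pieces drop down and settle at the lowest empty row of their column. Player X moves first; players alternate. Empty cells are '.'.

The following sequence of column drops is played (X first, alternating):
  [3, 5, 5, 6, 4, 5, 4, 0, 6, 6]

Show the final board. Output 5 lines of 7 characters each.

Move 1: X drops in col 3, lands at row 4
Move 2: O drops in col 5, lands at row 4
Move 3: X drops in col 5, lands at row 3
Move 4: O drops in col 6, lands at row 4
Move 5: X drops in col 4, lands at row 4
Move 6: O drops in col 5, lands at row 2
Move 7: X drops in col 4, lands at row 3
Move 8: O drops in col 0, lands at row 4
Move 9: X drops in col 6, lands at row 3
Move 10: O drops in col 6, lands at row 2

Answer: .......
.......
.....OO
....XXX
O..XXOO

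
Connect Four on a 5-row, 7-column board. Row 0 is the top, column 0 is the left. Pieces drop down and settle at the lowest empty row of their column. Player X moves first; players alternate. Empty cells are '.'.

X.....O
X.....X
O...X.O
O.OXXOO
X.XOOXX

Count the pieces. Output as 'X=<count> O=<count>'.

X=10 O=9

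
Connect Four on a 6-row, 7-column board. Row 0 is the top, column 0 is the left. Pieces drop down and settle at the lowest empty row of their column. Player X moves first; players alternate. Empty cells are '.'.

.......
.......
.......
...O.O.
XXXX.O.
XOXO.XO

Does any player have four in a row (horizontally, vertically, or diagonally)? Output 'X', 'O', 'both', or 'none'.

X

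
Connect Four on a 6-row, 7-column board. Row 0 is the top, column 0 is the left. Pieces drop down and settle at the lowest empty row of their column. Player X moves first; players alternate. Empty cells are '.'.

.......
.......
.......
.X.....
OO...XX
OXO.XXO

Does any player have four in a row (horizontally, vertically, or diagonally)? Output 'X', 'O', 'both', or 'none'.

none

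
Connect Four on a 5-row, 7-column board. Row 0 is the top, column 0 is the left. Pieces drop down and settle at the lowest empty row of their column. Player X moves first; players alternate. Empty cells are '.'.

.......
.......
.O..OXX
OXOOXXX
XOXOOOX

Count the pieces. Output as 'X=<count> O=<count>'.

X=9 O=9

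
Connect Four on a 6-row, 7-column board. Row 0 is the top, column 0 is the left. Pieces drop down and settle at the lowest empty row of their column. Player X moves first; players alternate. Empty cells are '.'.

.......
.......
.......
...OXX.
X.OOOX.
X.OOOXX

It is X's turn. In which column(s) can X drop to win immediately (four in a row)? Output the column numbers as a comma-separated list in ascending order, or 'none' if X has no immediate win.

col 0: drop X → no win
col 1: drop X → no win
col 2: drop X → no win
col 3: drop X → WIN!
col 4: drop X → no win
col 5: drop X → WIN!
col 6: drop X → no win

Answer: 3,5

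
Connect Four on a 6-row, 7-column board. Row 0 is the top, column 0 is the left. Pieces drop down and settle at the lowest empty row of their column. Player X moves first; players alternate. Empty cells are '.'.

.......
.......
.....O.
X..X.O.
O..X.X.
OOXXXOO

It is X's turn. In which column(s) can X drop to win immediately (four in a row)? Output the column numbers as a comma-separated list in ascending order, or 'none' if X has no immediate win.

col 0: drop X → no win
col 1: drop X → no win
col 2: drop X → no win
col 3: drop X → WIN!
col 4: drop X → no win
col 5: drop X → no win
col 6: drop X → no win

Answer: 3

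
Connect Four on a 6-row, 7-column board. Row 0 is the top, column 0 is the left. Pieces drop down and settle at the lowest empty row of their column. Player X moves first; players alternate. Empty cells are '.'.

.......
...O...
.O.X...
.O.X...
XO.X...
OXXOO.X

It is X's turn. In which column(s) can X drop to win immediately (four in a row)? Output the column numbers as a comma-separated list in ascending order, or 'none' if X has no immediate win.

col 0: drop X → no win
col 1: drop X → no win
col 2: drop X → no win
col 3: drop X → no win
col 4: drop X → no win
col 5: drop X → no win
col 6: drop X → no win

Answer: none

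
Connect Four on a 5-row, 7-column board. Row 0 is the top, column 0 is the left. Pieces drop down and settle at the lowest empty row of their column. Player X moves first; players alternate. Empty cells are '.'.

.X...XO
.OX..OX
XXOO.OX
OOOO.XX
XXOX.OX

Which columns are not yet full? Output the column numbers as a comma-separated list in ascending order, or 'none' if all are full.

col 0: top cell = '.' → open
col 1: top cell = 'X' → FULL
col 2: top cell = '.' → open
col 3: top cell = '.' → open
col 4: top cell = '.' → open
col 5: top cell = 'X' → FULL
col 6: top cell = 'O' → FULL

Answer: 0,2,3,4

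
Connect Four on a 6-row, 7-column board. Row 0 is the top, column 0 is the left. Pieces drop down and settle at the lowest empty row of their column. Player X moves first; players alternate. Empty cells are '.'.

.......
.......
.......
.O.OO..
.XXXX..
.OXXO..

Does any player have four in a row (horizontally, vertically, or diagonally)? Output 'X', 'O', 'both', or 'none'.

X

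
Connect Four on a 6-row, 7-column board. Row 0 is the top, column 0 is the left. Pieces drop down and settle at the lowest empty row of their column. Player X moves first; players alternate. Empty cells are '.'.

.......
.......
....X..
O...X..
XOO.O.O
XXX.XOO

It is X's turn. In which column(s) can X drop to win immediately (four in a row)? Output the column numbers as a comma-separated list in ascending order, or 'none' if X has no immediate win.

Answer: 3

Derivation:
col 0: drop X → no win
col 1: drop X → no win
col 2: drop X → no win
col 3: drop X → WIN!
col 4: drop X → no win
col 5: drop X → no win
col 6: drop X → no win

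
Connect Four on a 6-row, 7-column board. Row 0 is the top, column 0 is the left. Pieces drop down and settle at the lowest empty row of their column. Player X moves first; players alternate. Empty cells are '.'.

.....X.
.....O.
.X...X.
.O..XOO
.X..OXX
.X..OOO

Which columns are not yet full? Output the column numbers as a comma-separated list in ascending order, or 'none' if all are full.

Answer: 0,1,2,3,4,6

Derivation:
col 0: top cell = '.' → open
col 1: top cell = '.' → open
col 2: top cell = '.' → open
col 3: top cell = '.' → open
col 4: top cell = '.' → open
col 5: top cell = 'X' → FULL
col 6: top cell = '.' → open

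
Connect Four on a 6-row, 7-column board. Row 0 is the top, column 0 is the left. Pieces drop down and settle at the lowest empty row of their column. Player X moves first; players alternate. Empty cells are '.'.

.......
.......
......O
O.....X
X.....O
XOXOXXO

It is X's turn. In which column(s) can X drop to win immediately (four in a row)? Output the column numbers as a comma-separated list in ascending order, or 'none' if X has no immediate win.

col 0: drop X → no win
col 1: drop X → no win
col 2: drop X → no win
col 3: drop X → no win
col 4: drop X → no win
col 5: drop X → no win
col 6: drop X → no win

Answer: none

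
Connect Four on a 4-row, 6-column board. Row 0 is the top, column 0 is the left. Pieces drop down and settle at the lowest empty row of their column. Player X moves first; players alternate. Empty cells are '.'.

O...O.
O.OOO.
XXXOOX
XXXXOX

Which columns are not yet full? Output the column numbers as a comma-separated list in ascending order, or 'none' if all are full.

Answer: 1,2,3,5

Derivation:
col 0: top cell = 'O' → FULL
col 1: top cell = '.' → open
col 2: top cell = '.' → open
col 3: top cell = '.' → open
col 4: top cell = 'O' → FULL
col 5: top cell = '.' → open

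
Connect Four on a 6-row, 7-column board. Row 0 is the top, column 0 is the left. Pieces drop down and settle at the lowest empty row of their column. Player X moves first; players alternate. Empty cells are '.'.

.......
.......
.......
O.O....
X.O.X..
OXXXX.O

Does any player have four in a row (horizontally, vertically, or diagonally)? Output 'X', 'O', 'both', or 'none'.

X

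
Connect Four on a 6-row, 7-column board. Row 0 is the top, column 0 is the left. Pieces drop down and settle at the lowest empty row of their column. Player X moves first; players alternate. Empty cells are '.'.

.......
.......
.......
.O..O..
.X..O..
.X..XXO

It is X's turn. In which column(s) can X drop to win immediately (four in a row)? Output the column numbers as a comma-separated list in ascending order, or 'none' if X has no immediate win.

col 0: drop X → no win
col 1: drop X → no win
col 2: drop X → no win
col 3: drop X → no win
col 4: drop X → no win
col 5: drop X → no win
col 6: drop X → no win

Answer: none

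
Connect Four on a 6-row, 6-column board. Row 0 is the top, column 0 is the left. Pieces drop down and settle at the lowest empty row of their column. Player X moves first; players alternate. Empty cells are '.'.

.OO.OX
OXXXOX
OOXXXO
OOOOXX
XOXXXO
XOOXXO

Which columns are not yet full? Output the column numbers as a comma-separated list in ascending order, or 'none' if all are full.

Answer: 0,3

Derivation:
col 0: top cell = '.' → open
col 1: top cell = 'O' → FULL
col 2: top cell = 'O' → FULL
col 3: top cell = '.' → open
col 4: top cell = 'O' → FULL
col 5: top cell = 'X' → FULL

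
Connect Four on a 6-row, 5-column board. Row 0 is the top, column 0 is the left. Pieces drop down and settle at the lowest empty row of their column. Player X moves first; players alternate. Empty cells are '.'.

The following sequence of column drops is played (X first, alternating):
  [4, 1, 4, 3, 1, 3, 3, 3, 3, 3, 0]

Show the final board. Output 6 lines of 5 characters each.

Answer: ...O.
...X.
...O.
...X.
.X.OX
XO.OX

Derivation:
Move 1: X drops in col 4, lands at row 5
Move 2: O drops in col 1, lands at row 5
Move 3: X drops in col 4, lands at row 4
Move 4: O drops in col 3, lands at row 5
Move 5: X drops in col 1, lands at row 4
Move 6: O drops in col 3, lands at row 4
Move 7: X drops in col 3, lands at row 3
Move 8: O drops in col 3, lands at row 2
Move 9: X drops in col 3, lands at row 1
Move 10: O drops in col 3, lands at row 0
Move 11: X drops in col 0, lands at row 5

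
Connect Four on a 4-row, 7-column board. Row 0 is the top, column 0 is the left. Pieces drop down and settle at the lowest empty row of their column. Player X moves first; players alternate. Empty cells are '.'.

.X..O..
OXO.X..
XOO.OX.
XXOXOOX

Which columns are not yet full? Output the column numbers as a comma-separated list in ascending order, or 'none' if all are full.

col 0: top cell = '.' → open
col 1: top cell = 'X' → FULL
col 2: top cell = '.' → open
col 3: top cell = '.' → open
col 4: top cell = 'O' → FULL
col 5: top cell = '.' → open
col 6: top cell = '.' → open

Answer: 0,2,3,5,6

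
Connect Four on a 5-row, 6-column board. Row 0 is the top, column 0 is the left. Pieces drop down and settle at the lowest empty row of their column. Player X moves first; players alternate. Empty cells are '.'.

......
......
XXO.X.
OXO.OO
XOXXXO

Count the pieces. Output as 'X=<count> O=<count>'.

X=8 O=7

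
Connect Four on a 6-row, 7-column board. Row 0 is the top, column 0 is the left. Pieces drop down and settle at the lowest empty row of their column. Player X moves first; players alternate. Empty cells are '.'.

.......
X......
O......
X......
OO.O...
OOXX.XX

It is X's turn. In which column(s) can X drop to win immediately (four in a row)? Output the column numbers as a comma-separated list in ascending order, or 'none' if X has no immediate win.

Answer: 4

Derivation:
col 0: drop X → no win
col 1: drop X → no win
col 2: drop X → no win
col 3: drop X → no win
col 4: drop X → WIN!
col 5: drop X → no win
col 6: drop X → no win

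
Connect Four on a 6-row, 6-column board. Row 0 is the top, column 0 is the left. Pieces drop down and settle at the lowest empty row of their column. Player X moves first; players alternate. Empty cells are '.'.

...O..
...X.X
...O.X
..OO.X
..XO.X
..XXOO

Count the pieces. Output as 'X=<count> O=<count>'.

X=8 O=7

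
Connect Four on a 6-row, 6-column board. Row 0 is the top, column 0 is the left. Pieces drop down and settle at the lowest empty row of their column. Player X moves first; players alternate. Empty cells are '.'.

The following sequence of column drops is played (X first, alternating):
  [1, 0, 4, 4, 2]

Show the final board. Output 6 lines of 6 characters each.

Answer: ......
......
......
......
....O.
OXX.X.

Derivation:
Move 1: X drops in col 1, lands at row 5
Move 2: O drops in col 0, lands at row 5
Move 3: X drops in col 4, lands at row 5
Move 4: O drops in col 4, lands at row 4
Move 5: X drops in col 2, lands at row 5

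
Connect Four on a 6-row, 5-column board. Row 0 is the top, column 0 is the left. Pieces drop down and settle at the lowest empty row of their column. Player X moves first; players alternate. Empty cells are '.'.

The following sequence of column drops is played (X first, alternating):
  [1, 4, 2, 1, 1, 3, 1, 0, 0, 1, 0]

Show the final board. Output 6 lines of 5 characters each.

Move 1: X drops in col 1, lands at row 5
Move 2: O drops in col 4, lands at row 5
Move 3: X drops in col 2, lands at row 5
Move 4: O drops in col 1, lands at row 4
Move 5: X drops in col 1, lands at row 3
Move 6: O drops in col 3, lands at row 5
Move 7: X drops in col 1, lands at row 2
Move 8: O drops in col 0, lands at row 5
Move 9: X drops in col 0, lands at row 4
Move 10: O drops in col 1, lands at row 1
Move 11: X drops in col 0, lands at row 3

Answer: .....
.O...
.X...
XX...
XO...
OXXOO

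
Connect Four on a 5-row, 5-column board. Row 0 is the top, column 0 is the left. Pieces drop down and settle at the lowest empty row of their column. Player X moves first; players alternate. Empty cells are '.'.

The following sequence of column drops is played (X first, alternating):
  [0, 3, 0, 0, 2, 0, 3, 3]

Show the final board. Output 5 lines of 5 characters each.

Move 1: X drops in col 0, lands at row 4
Move 2: O drops in col 3, lands at row 4
Move 3: X drops in col 0, lands at row 3
Move 4: O drops in col 0, lands at row 2
Move 5: X drops in col 2, lands at row 4
Move 6: O drops in col 0, lands at row 1
Move 7: X drops in col 3, lands at row 3
Move 8: O drops in col 3, lands at row 2

Answer: .....
O....
O..O.
X..X.
X.XO.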